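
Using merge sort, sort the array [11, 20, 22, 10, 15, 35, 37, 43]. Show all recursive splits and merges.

Merge sort trace:

Split: [11, 20, 22, 10, 15, 35, 37, 43] -> [11, 20, 22, 10] and [15, 35, 37, 43]
  Split: [11, 20, 22, 10] -> [11, 20] and [22, 10]
    Split: [11, 20] -> [11] and [20]
    Merge: [11] + [20] -> [11, 20]
    Split: [22, 10] -> [22] and [10]
    Merge: [22] + [10] -> [10, 22]
  Merge: [11, 20] + [10, 22] -> [10, 11, 20, 22]
  Split: [15, 35, 37, 43] -> [15, 35] and [37, 43]
    Split: [15, 35] -> [15] and [35]
    Merge: [15] + [35] -> [15, 35]
    Split: [37, 43] -> [37] and [43]
    Merge: [37] + [43] -> [37, 43]
  Merge: [15, 35] + [37, 43] -> [15, 35, 37, 43]
Merge: [10, 11, 20, 22] + [15, 35, 37, 43] -> [10, 11, 15, 20, 22, 35, 37, 43]

Final sorted array: [10, 11, 15, 20, 22, 35, 37, 43]

The merge sort proceeds by recursively splitting the array and merging sorted halves.
After all merges, the sorted array is [10, 11, 15, 20, 22, 35, 37, 43].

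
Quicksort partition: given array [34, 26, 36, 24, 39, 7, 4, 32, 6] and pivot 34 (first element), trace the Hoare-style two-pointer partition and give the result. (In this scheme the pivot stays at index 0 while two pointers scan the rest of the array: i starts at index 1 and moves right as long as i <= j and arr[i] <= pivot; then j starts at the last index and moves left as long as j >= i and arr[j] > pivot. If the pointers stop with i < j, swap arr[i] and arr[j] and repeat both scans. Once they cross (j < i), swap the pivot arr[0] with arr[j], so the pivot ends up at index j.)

Hoare-style two-pointer partition with pivot = 34:

Initial array: [34, 26, 36, 24, 39, 7, 4, 32, 6]

Pointers start at i = 1, j = 8.
i stops at index 2 (arr[2]=36 > 34), j stops at index 8 (arr[8]=6 <= 34): swap arr[2] and arr[8], array becomes [34, 26, 6, 24, 39, 7, 4, 32, 36]
i stops at index 4 (arr[4]=39 > 34), j stops at index 7 (arr[7]=32 <= 34): swap arr[4] and arr[7], array becomes [34, 26, 6, 24, 32, 7, 4, 39, 36]
i ends at 7, j ends at 6: the pointers have crossed (j < i), so scanning stops.

Swap pivot arr[0] with arr[6] to place pivot at position 6: [4, 26, 6, 24, 32, 7, 34, 39, 36]
Pivot position: 6

After partitioning with pivot 34, the array becomes [4, 26, 6, 24, 32, 7, 34, 39, 36]. The pivot is placed at index 6. All elements to the left of the pivot are <= 34, and all elements to the right are > 34.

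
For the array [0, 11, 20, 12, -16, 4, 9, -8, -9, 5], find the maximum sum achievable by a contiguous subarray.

Using Kadane's algorithm on [0, 11, 20, 12, -16, 4, 9, -8, -9, 5]:

Scanning through the array:
Position 1 (value 11): max_ending_here = 11, max_so_far = 11
Position 2 (value 20): max_ending_here = 31, max_so_far = 31
Position 3 (value 12): max_ending_here = 43, max_so_far = 43
Position 4 (value -16): max_ending_here = 27, max_so_far = 43
Position 5 (value 4): max_ending_here = 31, max_so_far = 43
Position 6 (value 9): max_ending_here = 40, max_so_far = 43
Position 7 (value -8): max_ending_here = 32, max_so_far = 43
Position 8 (value -9): max_ending_here = 23, max_so_far = 43
Position 9 (value 5): max_ending_here = 28, max_so_far = 43

Maximum subarray: [0, 11, 20, 12]
Maximum sum: 43

The maximum subarray is [0, 11, 20, 12] with sum 43. This subarray runs from index 0 to index 3.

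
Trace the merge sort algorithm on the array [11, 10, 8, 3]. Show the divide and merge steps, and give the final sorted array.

Merge sort trace:

Split: [11, 10, 8, 3] -> [11, 10] and [8, 3]
  Split: [11, 10] -> [11] and [10]
  Merge: [11] + [10] -> [10, 11]
  Split: [8, 3] -> [8] and [3]
  Merge: [8] + [3] -> [3, 8]
Merge: [10, 11] + [3, 8] -> [3, 8, 10, 11]

Final sorted array: [3, 8, 10, 11]

The merge sort proceeds by recursively splitting the array and merging sorted halves.
After all merges, the sorted array is [3, 8, 10, 11].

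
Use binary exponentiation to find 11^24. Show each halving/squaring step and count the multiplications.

Computing 11^24 by squaring (build up from 11^1; each line after the first costs one multiplication):

11^1 = 11
11^2 = (11^1)^2 = 11^2 = 121
11^3 = 11 * 11^2 = 11 * 121 = 1331
11^6 = (11^3)^2 = 1331^2 = 1771561
11^12 = (11^6)^2 = 1771561^2 = 3138428376721
11^24 = (11^12)^2 = 3138428376721^2 = 9849732675807611094711841

Result: 9849732675807611094711841
Multiplications needed: 5 (5 lines after 11^1)

11^24 = 9849732675807611094711841. Using exponentiation by squaring, this requires 5 multiplications. The key idea: if the exponent is even, square the half-power; if odd, multiply by the base once.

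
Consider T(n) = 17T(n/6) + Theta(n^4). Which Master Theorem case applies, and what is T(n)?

Master Theorem for T(n) = 17T(n/6) + O(n^4):

a = 17, b = 6, c = 4
log_b(a) = log_6(17) = 1.5812

Case 3: c = 4 > log_6(17) = 1.5812
T(n) = O(n^4) = O(n^4)

For T(n) = 17T(n/6) + O(n^4): log_6(17) = 1.5812. This is Case 3 of the Master Theorem (c > log_b(a), work dominated by root), giving O(n^4).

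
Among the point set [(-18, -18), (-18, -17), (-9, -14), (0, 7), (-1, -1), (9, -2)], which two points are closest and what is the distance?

Computing all pairwise distances among 6 points:

d((-18, -18), (-18, -17)) = 1.0 <-- minimum
d((-18, -18), (-9, -14)) = 9.8489
d((-18, -18), (0, 7)) = 30.8058
d((-18, -18), (-1, -1)) = 24.0416
d((-18, -18), (9, -2)) = 31.3847
d((-18, -17), (-9, -14)) = 9.4868
d((-18, -17), (0, 7)) = 30.0
d((-18, -17), (-1, -1)) = 23.3452
d((-18, -17), (9, -2)) = 30.8869
d((-9, -14), (0, 7)) = 22.8473
d((-9, -14), (-1, -1)) = 15.2643
d((-9, -14), (9, -2)) = 21.6333
d((0, 7), (-1, -1)) = 8.0623
d((0, 7), (9, -2)) = 12.7279
d((-1, -1), (9, -2)) = 10.0499

Closest pair: (-18, -18) and (-18, -17) with distance 1.0

The closest pair is (-18, -18) and (-18, -17) with Euclidean distance 1.0. For 6 points, brute-force pairwise comparison is shown above. For large n, the divide-and-conquer algorithm (sort by x, recurse on halves, check the dividing strip) achieves O(n log n).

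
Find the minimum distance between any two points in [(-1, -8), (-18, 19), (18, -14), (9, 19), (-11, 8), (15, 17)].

Computing all pairwise distances among 6 points:

d((-1, -8), (-18, 19)) = 31.9061
d((-1, -8), (18, -14)) = 19.9249
d((-1, -8), (9, 19)) = 28.7924
d((-1, -8), (-11, 8)) = 18.868
d((-1, -8), (15, 17)) = 29.6816
d((-18, 19), (18, -14)) = 48.8365
d((-18, 19), (9, 19)) = 27.0
d((-18, 19), (-11, 8)) = 13.0384
d((-18, 19), (15, 17)) = 33.0606
d((18, -14), (9, 19)) = 34.2053
d((18, -14), (-11, 8)) = 36.4005
d((18, -14), (15, 17)) = 31.1448
d((9, 19), (-11, 8)) = 22.8254
d((9, 19), (15, 17)) = 6.3246 <-- minimum
d((-11, 8), (15, 17)) = 27.5136

Closest pair: (9, 19) and (15, 17) with distance 6.3246

The closest pair is (9, 19) and (15, 17) with Euclidean distance 6.3246. For 6 points, brute-force pairwise comparison is shown above. For large n, the divide-and-conquer algorithm (sort by x, recurse on halves, check the dividing strip) achieves O(n log n).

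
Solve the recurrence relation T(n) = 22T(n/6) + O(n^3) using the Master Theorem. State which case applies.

Master Theorem for T(n) = 22T(n/6) + O(n^3):

a = 22, b = 6, c = 3
log_b(a) = log_6(22) = 1.7251

Case 3: c = 3 > log_6(22) = 1.7251
T(n) = O(n^3) = O(n^3)

For T(n) = 22T(n/6) + O(n^3): log_6(22) = 1.7251. This is Case 3 of the Master Theorem (c > log_b(a), work dominated by root), giving O(n^3).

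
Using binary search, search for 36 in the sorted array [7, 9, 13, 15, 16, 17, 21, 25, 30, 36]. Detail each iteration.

Binary search for 36 in [7, 9, 13, 15, 16, 17, 21, 25, 30, 36]:

lo=0, hi=9, mid=4, arr[mid]=16 -> 16 < 36, search right half
lo=5, hi=9, mid=7, arr[mid]=25 -> 25 < 36, search right half
lo=8, hi=9, mid=8, arr[mid]=30 -> 30 < 36, search right half
lo=9, hi=9, mid=9, arr[mid]=36 -> Found target at index 9!

Binary search finds 36 at index 9 after 4 comparisons. The search repeatedly halves the search space by comparing with the middle element.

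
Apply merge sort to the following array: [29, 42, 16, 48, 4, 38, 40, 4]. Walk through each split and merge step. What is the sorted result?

Merge sort trace:

Split: [29, 42, 16, 48, 4, 38, 40, 4] -> [29, 42, 16, 48] and [4, 38, 40, 4]
  Split: [29, 42, 16, 48] -> [29, 42] and [16, 48]
    Split: [29, 42] -> [29] and [42]
    Merge: [29] + [42] -> [29, 42]
    Split: [16, 48] -> [16] and [48]
    Merge: [16] + [48] -> [16, 48]
  Merge: [29, 42] + [16, 48] -> [16, 29, 42, 48]
  Split: [4, 38, 40, 4] -> [4, 38] and [40, 4]
    Split: [4, 38] -> [4] and [38]
    Merge: [4] + [38] -> [4, 38]
    Split: [40, 4] -> [40] and [4]
    Merge: [40] + [4] -> [4, 40]
  Merge: [4, 38] + [4, 40] -> [4, 4, 38, 40]
Merge: [16, 29, 42, 48] + [4, 4, 38, 40] -> [4, 4, 16, 29, 38, 40, 42, 48]

Final sorted array: [4, 4, 16, 29, 38, 40, 42, 48]

The merge sort proceeds by recursively splitting the array and merging sorted halves.
After all merges, the sorted array is [4, 4, 16, 29, 38, 40, 42, 48].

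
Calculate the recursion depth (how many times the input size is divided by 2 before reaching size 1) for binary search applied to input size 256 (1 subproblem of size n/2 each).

For divide and conquer with division factor 2:

Problem sizes at each level:
Level 0: 256
Level 1: 128
Level 2: 64
Level 3: 32
Level 4: 16
Level 5: 8
Level 6: 4
Level 7: 2
Level 8: 1

The root is level 0 and the size-1 base case is level 8 (the tree spans levels 0 through 8, i.e. 9 levels counting the root), so the depth is the number of divisions: log_2(256) = 8

The recursion tree depth is log_2(256) = 8. At each level, the problem size is divided by 2, so it takes 8 divisions to reduce to a base case of size 1. The algorithm makes 1 recursive call at each level.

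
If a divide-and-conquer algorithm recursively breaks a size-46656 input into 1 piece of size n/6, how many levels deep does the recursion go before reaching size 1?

For divide and conquer with division factor 6:

Problem sizes at each level:
Level 0: 46656
Level 1: 7776
Level 2: 1296
Level 3: 216
Level 4: 36
Level 5: 6
Level 6: 1

The root is level 0 and the size-1 base case is level 6 (the tree spans levels 0 through 6, i.e. 7 levels counting the root), so the depth is the number of divisions: log_6(46656) = 6

The recursion tree depth is log_6(46656) = 6. At each level, the problem size is divided by 6, so it takes 6 divisions to reduce to a base case of size 1. The algorithm makes 1 recursive call at each level.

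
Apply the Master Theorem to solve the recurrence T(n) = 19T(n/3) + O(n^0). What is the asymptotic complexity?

Master Theorem for T(n) = 19T(n/3) + O(n^0):

a = 19, b = 3, c = 0
log_b(a) = log_3(19) = 2.6801

Case 1: c = 0 < log_3(19) = 2.6801
T(n) = O(n^(log_3 19))

For T(n) = 19T(n/3) + O(n^0): log_3(19) = 2.6801. This is Case 1 of the Master Theorem (c < log_b(a), work dominated by leaves), giving O(n^(log_3 19)).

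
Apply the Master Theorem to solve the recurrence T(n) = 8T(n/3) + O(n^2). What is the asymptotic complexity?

Master Theorem for T(n) = 8T(n/3) + O(n^2):

a = 8, b = 3, c = 2
log_b(a) = log_3(8) = 1.8928

Case 3: c = 2 > log_3(8) = 1.8928
T(n) = O(n^2) = O(n^2)

For T(n) = 8T(n/3) + O(n^2): log_3(8) = 1.8928. This is Case 3 of the Master Theorem (c > log_b(a), work dominated by root), giving O(n^2).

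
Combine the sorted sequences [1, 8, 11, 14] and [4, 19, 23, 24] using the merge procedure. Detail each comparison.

Merging process:

Compare 1 vs 4: take 1 from left. Merged: [1]
Compare 8 vs 4: take 4 from right. Merged: [1, 4]
Compare 8 vs 19: take 8 from left. Merged: [1, 4, 8]
Compare 11 vs 19: take 11 from left. Merged: [1, 4, 8, 11]
Compare 14 vs 19: take 14 from left. Merged: [1, 4, 8, 11, 14]
Append remaining from right: [19, 23, 24]. Merged: [1, 4, 8, 11, 14, 19, 23, 24]

Final merged array: [1, 4, 8, 11, 14, 19, 23, 24]
Total comparisons: 5

The merged array is [1, 4, 8, 11, 14, 19, 23, 24], requiring 5 comparisons. The merge step runs in O(n) time where n is the total number of elements.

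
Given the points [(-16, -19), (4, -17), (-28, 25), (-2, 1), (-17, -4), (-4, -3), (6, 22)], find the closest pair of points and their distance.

Computing all pairwise distances among 7 points:

d((-16, -19), (4, -17)) = 20.0998
d((-16, -19), (-28, 25)) = 45.607
d((-16, -19), (-2, 1)) = 24.4131
d((-16, -19), (-17, -4)) = 15.0333
d((-16, -19), (-4, -3)) = 20.0
d((-16, -19), (6, 22)) = 46.5296
d((4, -17), (-28, 25)) = 52.8015
d((4, -17), (-2, 1)) = 18.9737
d((4, -17), (-17, -4)) = 24.6982
d((4, -17), (-4, -3)) = 16.1245
d((4, -17), (6, 22)) = 39.0512
d((-28, 25), (-2, 1)) = 35.3836
d((-28, 25), (-17, -4)) = 31.0161
d((-28, 25), (-4, -3)) = 36.8782
d((-28, 25), (6, 22)) = 34.1321
d((-2, 1), (-17, -4)) = 15.8114
d((-2, 1), (-4, -3)) = 4.4721 <-- minimum
d((-2, 1), (6, 22)) = 22.4722
d((-17, -4), (-4, -3)) = 13.0384
d((-17, -4), (6, 22)) = 34.7131
d((-4, -3), (6, 22)) = 26.9258

Closest pair: (-2, 1) and (-4, -3) with distance 4.4721

The closest pair is (-2, 1) and (-4, -3) with Euclidean distance 4.4721. For 7 points, brute-force pairwise comparison is shown above. For large n, the divide-and-conquer algorithm (sort by x, recurse on halves, check the dividing strip) achieves O(n log n).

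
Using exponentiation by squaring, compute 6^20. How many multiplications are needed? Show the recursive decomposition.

Computing 6^20 by squaring (build up from 6^1; each line after the first costs one multiplication):

6^1 = 6
6^2 = (6^1)^2 = 6^2 = 36
6^4 = (6^2)^2 = 36^2 = 1296
6^5 = 6 * 6^4 = 6 * 1296 = 7776
6^10 = (6^5)^2 = 7776^2 = 60466176
6^20 = (6^10)^2 = 60466176^2 = 3656158440062976

Result: 3656158440062976
Multiplications needed: 5 (5 lines after 6^1)

6^20 = 3656158440062976. Using exponentiation by squaring, this requires 5 multiplications. The key idea: if the exponent is even, square the half-power; if odd, multiply by the base once.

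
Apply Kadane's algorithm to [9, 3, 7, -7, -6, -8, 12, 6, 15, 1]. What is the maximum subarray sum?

Using Kadane's algorithm on [9, 3, 7, -7, -6, -8, 12, 6, 15, 1]:

Scanning through the array:
Position 1 (value 3): max_ending_here = 12, max_so_far = 12
Position 2 (value 7): max_ending_here = 19, max_so_far = 19
Position 3 (value -7): max_ending_here = 12, max_so_far = 19
Position 4 (value -6): max_ending_here = 6, max_so_far = 19
Position 5 (value -8): max_ending_here = -2, max_so_far = 19
Position 6 (value 12): max_ending_here = 12, max_so_far = 19
Position 7 (value 6): max_ending_here = 18, max_so_far = 19
Position 8 (value 15): max_ending_here = 33, max_so_far = 33
Position 9 (value 1): max_ending_here = 34, max_so_far = 34

Maximum subarray: [12, 6, 15, 1]
Maximum sum: 34

The maximum subarray is [12, 6, 15, 1] with sum 34. This subarray runs from index 6 to index 9.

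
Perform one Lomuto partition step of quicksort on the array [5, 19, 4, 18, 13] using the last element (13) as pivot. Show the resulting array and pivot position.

Lomuto partition with pivot = 13:

Initial array: [5, 19, 4, 18, 13]

arr[0]=5 <= 13: swap with position 0, array becomes [5, 19, 4, 18, 13]
arr[1]=19 > 13: no swap
arr[2]=4 <= 13: swap with position 1, array becomes [5, 4, 19, 18, 13]
arr[3]=18 > 13: no swap

Place pivot at position 2: [5, 4, 13, 18, 19]
Pivot position: 2

After partitioning with pivot 13, the array becomes [5, 4, 13, 18, 19]. The pivot is placed at index 2. All elements to the left of the pivot are <= 13, and all elements to the right are > 13.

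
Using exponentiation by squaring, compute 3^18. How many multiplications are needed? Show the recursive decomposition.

Computing 3^18 by squaring (build up from 3^1; each line after the first costs one multiplication):

3^1 = 3
3^2 = (3^1)^2 = 3^2 = 9
3^4 = (3^2)^2 = 9^2 = 81
3^8 = (3^4)^2 = 81^2 = 6561
3^9 = 3 * 3^8 = 3 * 6561 = 19683
3^18 = (3^9)^2 = 19683^2 = 387420489

Result: 387420489
Multiplications needed: 5 (5 lines after 3^1)

3^18 = 387420489. Using exponentiation by squaring, this requires 5 multiplications. The key idea: if the exponent is even, square the half-power; if odd, multiply by the base once.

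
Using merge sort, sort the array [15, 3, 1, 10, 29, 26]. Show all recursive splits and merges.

Merge sort trace:

Split: [15, 3, 1, 10, 29, 26] -> [15, 3, 1] and [10, 29, 26]
  Split: [15, 3, 1] -> [15] and [3, 1]
    Split: [3, 1] -> [3] and [1]
    Merge: [3] + [1] -> [1, 3]
  Merge: [15] + [1, 3] -> [1, 3, 15]
  Split: [10, 29, 26] -> [10] and [29, 26]
    Split: [29, 26] -> [29] and [26]
    Merge: [29] + [26] -> [26, 29]
  Merge: [10] + [26, 29] -> [10, 26, 29]
Merge: [1, 3, 15] + [10, 26, 29] -> [1, 3, 10, 15, 26, 29]

Final sorted array: [1, 3, 10, 15, 26, 29]

The merge sort proceeds by recursively splitting the array and merging sorted halves.
After all merges, the sorted array is [1, 3, 10, 15, 26, 29].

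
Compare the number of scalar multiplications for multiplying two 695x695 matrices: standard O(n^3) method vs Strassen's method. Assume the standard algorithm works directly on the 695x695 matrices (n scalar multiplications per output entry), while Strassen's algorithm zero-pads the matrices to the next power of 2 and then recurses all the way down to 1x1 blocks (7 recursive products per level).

Matrix multiplication for 695x695 matrices:

Strassen's algorithm requires power-of-2 dimensions. Pad 695x695 to 1024x1024 (next power of 2).

Standard algorithm: 695^3 = 335702375 multiplications
Strassen's algorithm: 7^(log2(1024)) = 7^10 = 282475249 multiplications
Savings: 335702375 - 282475249 = 53227126 multiplications

Standard: 335702375 multiplications (695^3). Strassen: 282475249 multiplications (7^10, after padding to 1024x1024). Strassen reduces 8 recursive multiplications to 7 at each level.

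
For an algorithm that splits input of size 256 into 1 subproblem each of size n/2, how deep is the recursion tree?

For divide and conquer with division factor 2:

Problem sizes at each level:
Level 0: 256
Level 1: 128
Level 2: 64
Level 3: 32
Level 4: 16
Level 5: 8
Level 6: 4
Level 7: 2
Level 8: 1

The root is level 0 and the size-1 base case is level 8 (the tree spans levels 0 through 8, i.e. 9 levels counting the root), so the depth is the number of divisions: log_2(256) = 8

The recursion tree depth is log_2(256) = 8. At each level, the problem size is divided by 2, so it takes 8 divisions to reduce to a base case of size 1. The algorithm makes 1 recursive call at each level.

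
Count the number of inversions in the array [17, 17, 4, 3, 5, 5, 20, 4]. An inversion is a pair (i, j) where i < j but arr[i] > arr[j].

Finding inversions in [17, 17, 4, 3, 5, 5, 20, 4]:

(0, 2): arr[0]=17 > arr[2]=4
(0, 3): arr[0]=17 > arr[3]=3
(0, 4): arr[0]=17 > arr[4]=5
(0, 5): arr[0]=17 > arr[5]=5
(0, 7): arr[0]=17 > arr[7]=4
(1, 2): arr[1]=17 > arr[2]=4
(1, 3): arr[1]=17 > arr[3]=3
(1, 4): arr[1]=17 > arr[4]=5
(1, 5): arr[1]=17 > arr[5]=5
(1, 7): arr[1]=17 > arr[7]=4
(2, 3): arr[2]=4 > arr[3]=3
(4, 7): arr[4]=5 > arr[7]=4
(5, 7): arr[5]=5 > arr[7]=4
(6, 7): arr[6]=20 > arr[7]=4

Total inversions: 14

The array has 14 inversion(s): (0,2), (0,3), (0,4), (0,5), (0,7), (1,2), (1,3), (1,4), (1,5), (1,7), (2,3), (4,7), (5,7), (6,7). Each pair (i,j) satisfies i < j and arr[i] > arr[j].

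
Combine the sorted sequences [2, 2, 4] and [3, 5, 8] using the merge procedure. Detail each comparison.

Merging process:

Compare 2 vs 3: take 2 from left. Merged: [2]
Compare 2 vs 3: take 2 from left. Merged: [2, 2]
Compare 4 vs 3: take 3 from right. Merged: [2, 2, 3]
Compare 4 vs 5: take 4 from left. Merged: [2, 2, 3, 4]
Append remaining from right: [5, 8]. Merged: [2, 2, 3, 4, 5, 8]

Final merged array: [2, 2, 3, 4, 5, 8]
Total comparisons: 4

The merged array is [2, 2, 3, 4, 5, 8], requiring 4 comparisons. The merge step runs in O(n) time where n is the total number of elements.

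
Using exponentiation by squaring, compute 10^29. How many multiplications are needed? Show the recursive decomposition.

Computing 10^29 by squaring (build up from 10^1; each line after the first costs one multiplication):

10^1 = 10
10^2 = (10^1)^2 = 10^2 = 100
10^3 = 10 * 10^2 = 10 * 100 = 1000
10^6 = (10^3)^2 = 1000^2 = 1000000
10^7 = 10 * 10^6 = 10 * 1000000 = 10000000
10^14 = (10^7)^2 = 10000000^2 = 100000000000000
10^28 = (10^14)^2 = 100000000000000^2 = 10000000000000000000000000000
10^29 = 10 * 10^28 = 10 * 10000000000000000000000000000 = 100000000000000000000000000000

Result: 100000000000000000000000000000
Multiplications needed: 7 (7 lines after 10^1)

10^29 = 100000000000000000000000000000. Using exponentiation by squaring, this requires 7 multiplications. The key idea: if the exponent is even, square the half-power; if odd, multiply by the base once.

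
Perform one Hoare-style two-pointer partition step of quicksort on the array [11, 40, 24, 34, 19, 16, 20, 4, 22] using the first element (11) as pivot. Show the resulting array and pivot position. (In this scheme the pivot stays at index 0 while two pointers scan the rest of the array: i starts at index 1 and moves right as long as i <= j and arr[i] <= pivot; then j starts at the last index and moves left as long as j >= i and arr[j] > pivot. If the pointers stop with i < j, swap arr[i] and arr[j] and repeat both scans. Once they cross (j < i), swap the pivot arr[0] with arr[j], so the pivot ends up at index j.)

Hoare-style two-pointer partition with pivot = 11:

Initial array: [11, 40, 24, 34, 19, 16, 20, 4, 22]

Pointers start at i = 1, j = 8.
i stops at index 1 (arr[1]=40 > 11), j stops at index 7 (arr[7]=4 <= 11): swap arr[1] and arr[7], array becomes [11, 4, 24, 34, 19, 16, 20, 40, 22]
i ends at 2, j ends at 1: the pointers have crossed (j < i), so scanning stops.

Swap pivot arr[0] with arr[1] to place pivot at position 1: [4, 11, 24, 34, 19, 16, 20, 40, 22]
Pivot position: 1

After partitioning with pivot 11, the array becomes [4, 11, 24, 34, 19, 16, 20, 40, 22]. The pivot is placed at index 1. All elements to the left of the pivot are <= 11, and all elements to the right are > 11.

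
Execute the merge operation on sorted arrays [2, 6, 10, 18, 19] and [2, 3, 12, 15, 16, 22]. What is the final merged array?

Merging process:

Compare 2 vs 2: take 2 from left. Merged: [2]
Compare 6 vs 2: take 2 from right. Merged: [2, 2]
Compare 6 vs 3: take 3 from right. Merged: [2, 2, 3]
Compare 6 vs 12: take 6 from left. Merged: [2, 2, 3, 6]
Compare 10 vs 12: take 10 from left. Merged: [2, 2, 3, 6, 10]
Compare 18 vs 12: take 12 from right. Merged: [2, 2, 3, 6, 10, 12]
Compare 18 vs 15: take 15 from right. Merged: [2, 2, 3, 6, 10, 12, 15]
Compare 18 vs 16: take 16 from right. Merged: [2, 2, 3, 6, 10, 12, 15, 16]
Compare 18 vs 22: take 18 from left. Merged: [2, 2, 3, 6, 10, 12, 15, 16, 18]
Compare 19 vs 22: take 19 from left. Merged: [2, 2, 3, 6, 10, 12, 15, 16, 18, 19]
Append remaining from right: [22]. Merged: [2, 2, 3, 6, 10, 12, 15, 16, 18, 19, 22]

Final merged array: [2, 2, 3, 6, 10, 12, 15, 16, 18, 19, 22]
Total comparisons: 10

The merged array is [2, 2, 3, 6, 10, 12, 15, 16, 18, 19, 22], requiring 10 comparisons. The merge step runs in O(n) time where n is the total number of elements.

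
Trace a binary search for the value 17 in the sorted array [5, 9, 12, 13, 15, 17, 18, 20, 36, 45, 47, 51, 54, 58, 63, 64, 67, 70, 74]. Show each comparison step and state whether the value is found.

Binary search for 17 in [5, 9, 12, 13, 15, 17, 18, 20, 36, 45, 47, 51, 54, 58, 63, 64, 67, 70, 74]:

lo=0, hi=18, mid=9, arr[mid]=45 -> 45 > 17, search left half
lo=0, hi=8, mid=4, arr[mid]=15 -> 15 < 17, search right half
lo=5, hi=8, mid=6, arr[mid]=18 -> 18 > 17, search left half
lo=5, hi=5, mid=5, arr[mid]=17 -> Found target at index 5!

Binary search finds 17 at index 5 after 4 comparisons. The search repeatedly halves the search space by comparing with the middle element.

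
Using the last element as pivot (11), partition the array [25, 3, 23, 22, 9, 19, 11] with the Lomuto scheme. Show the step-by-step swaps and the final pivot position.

Lomuto partition with pivot = 11:

Initial array: [25, 3, 23, 22, 9, 19, 11]

arr[0]=25 > 11: no swap
arr[1]=3 <= 11: swap with position 0, array becomes [3, 25, 23, 22, 9, 19, 11]
arr[2]=23 > 11: no swap
arr[3]=22 > 11: no swap
arr[4]=9 <= 11: swap with position 1, array becomes [3, 9, 23, 22, 25, 19, 11]
arr[5]=19 > 11: no swap

Place pivot at position 2: [3, 9, 11, 22, 25, 19, 23]
Pivot position: 2

After partitioning with pivot 11, the array becomes [3, 9, 11, 22, 25, 19, 23]. The pivot is placed at index 2. All elements to the left of the pivot are <= 11, and all elements to the right are > 11.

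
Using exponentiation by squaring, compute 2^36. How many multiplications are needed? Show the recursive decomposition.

Computing 2^36 by squaring (build up from 2^1; each line after the first costs one multiplication):

2^1 = 2
2^2 = (2^1)^2 = 2^2 = 4
2^4 = (2^2)^2 = 4^2 = 16
2^8 = (2^4)^2 = 16^2 = 256
2^9 = 2 * 2^8 = 2 * 256 = 512
2^18 = (2^9)^2 = 512^2 = 262144
2^36 = (2^18)^2 = 262144^2 = 68719476736

Result: 68719476736
Multiplications needed: 6 (6 lines after 2^1)

2^36 = 68719476736. Using exponentiation by squaring, this requires 6 multiplications. The key idea: if the exponent is even, square the half-power; if odd, multiply by the base once.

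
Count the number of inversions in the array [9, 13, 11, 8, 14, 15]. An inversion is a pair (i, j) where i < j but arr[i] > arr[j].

Finding inversions in [9, 13, 11, 8, 14, 15]:

(0, 3): arr[0]=9 > arr[3]=8
(1, 2): arr[1]=13 > arr[2]=11
(1, 3): arr[1]=13 > arr[3]=8
(2, 3): arr[2]=11 > arr[3]=8

Total inversions: 4

The array has 4 inversion(s): (0,3), (1,2), (1,3), (2,3). Each pair (i,j) satisfies i < j and arr[i] > arr[j].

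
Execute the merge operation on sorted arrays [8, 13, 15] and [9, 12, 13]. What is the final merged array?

Merging process:

Compare 8 vs 9: take 8 from left. Merged: [8]
Compare 13 vs 9: take 9 from right. Merged: [8, 9]
Compare 13 vs 12: take 12 from right. Merged: [8, 9, 12]
Compare 13 vs 13: take 13 from left. Merged: [8, 9, 12, 13]
Compare 15 vs 13: take 13 from right. Merged: [8, 9, 12, 13, 13]
Append remaining from left: [15]. Merged: [8, 9, 12, 13, 13, 15]

Final merged array: [8, 9, 12, 13, 13, 15]
Total comparisons: 5

The merged array is [8, 9, 12, 13, 13, 15], requiring 5 comparisons. The merge step runs in O(n) time where n is the total number of elements.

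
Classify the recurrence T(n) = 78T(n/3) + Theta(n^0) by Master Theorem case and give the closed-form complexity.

Master Theorem for T(n) = 78T(n/3) + O(n^0):

a = 78, b = 3, c = 0
log_b(a) = log_3(78) = 3.9656

Case 1: c = 0 < log_3(78) = 3.9656
T(n) = O(n^(log_3 78))

For T(n) = 78T(n/3) + O(n^0): log_3(78) = 3.9656. This is Case 1 of the Master Theorem (c < log_b(a), work dominated by leaves), giving O(n^(log_3 78)).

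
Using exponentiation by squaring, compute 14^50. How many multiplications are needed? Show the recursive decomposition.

Computing 14^50 by squaring (build up from 14^1; each line after the first costs one multiplication):

14^1 = 14
14^2 = (14^1)^2 = 14^2 = 196
14^3 = 14 * 14^2 = 14 * 196 = 2744
14^6 = (14^3)^2 = 2744^2 = 7529536
14^12 = (14^6)^2 = 7529536^2 = 56693912375296
14^24 = (14^12)^2 = 56693912375296^2 = 3214199700417740936751087616
14^25 = 14 * 14^24 = 14 * 3214199700417740936751087616 = 44998795805848373114515226624
14^50 = (14^25)^2 = 44998795805848373114515226624^2 = 2024891623976437135118764865774783290467102632746078437376

Result: 2024891623976437135118764865774783290467102632746078437376
Multiplications needed: 7 (7 lines after 14^1)

14^50 = 2024891623976437135118764865774783290467102632746078437376. Using exponentiation by squaring, this requires 7 multiplications. The key idea: if the exponent is even, square the half-power; if odd, multiply by the base once.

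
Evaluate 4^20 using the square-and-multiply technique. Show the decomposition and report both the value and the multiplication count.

Computing 4^20 by squaring (build up from 4^1; each line after the first costs one multiplication):

4^1 = 4
4^2 = (4^1)^2 = 4^2 = 16
4^4 = (4^2)^2 = 16^2 = 256
4^5 = 4 * 4^4 = 4 * 256 = 1024
4^10 = (4^5)^2 = 1024^2 = 1048576
4^20 = (4^10)^2 = 1048576^2 = 1099511627776

Result: 1099511627776
Multiplications needed: 5 (5 lines after 4^1)

4^20 = 1099511627776. Using exponentiation by squaring, this requires 5 multiplications. The key idea: if the exponent is even, square the half-power; if odd, multiply by the base once.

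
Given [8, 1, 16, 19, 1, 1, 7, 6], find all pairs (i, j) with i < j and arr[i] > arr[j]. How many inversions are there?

Finding inversions in [8, 1, 16, 19, 1, 1, 7, 6]:

(0, 1): arr[0]=8 > arr[1]=1
(0, 4): arr[0]=8 > arr[4]=1
(0, 5): arr[0]=8 > arr[5]=1
(0, 6): arr[0]=8 > arr[6]=7
(0, 7): arr[0]=8 > arr[7]=6
(2, 4): arr[2]=16 > arr[4]=1
(2, 5): arr[2]=16 > arr[5]=1
(2, 6): arr[2]=16 > arr[6]=7
(2, 7): arr[2]=16 > arr[7]=6
(3, 4): arr[3]=19 > arr[4]=1
(3, 5): arr[3]=19 > arr[5]=1
(3, 6): arr[3]=19 > arr[6]=7
(3, 7): arr[3]=19 > arr[7]=6
(6, 7): arr[6]=7 > arr[7]=6

Total inversions: 14

The array has 14 inversion(s): (0,1), (0,4), (0,5), (0,6), (0,7), (2,4), (2,5), (2,6), (2,7), (3,4), (3,5), (3,6), (3,7), (6,7). Each pair (i,j) satisfies i < j and arr[i] > arr[j].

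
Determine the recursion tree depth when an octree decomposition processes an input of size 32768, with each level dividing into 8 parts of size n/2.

For divide and conquer with division factor 2:

Problem sizes at each level:
Level 0: 32768
Level 1: 16384
Level 2: 8192
Level 3: 4096
Level 4: 2048
Level 5: 1024
Level 6: 512
Level 7: 256
Level 8: 128
Level 9: 64
Level 10: 32
Level 11: 16
Level 12: 8
Level 13: 4
Level 14: 2
Level 15: 1

The root is level 0 and the size-1 base case is level 15 (the tree spans levels 0 through 15, i.e. 16 levels counting the root), so the depth is the number of divisions: log_2(32768) = 15

The recursion tree depth is log_2(32768) = 15. At each level, the problem size is divided by 2, so it takes 15 divisions to reduce to a base case of size 1. The algorithm makes 8 recursive calls at each level.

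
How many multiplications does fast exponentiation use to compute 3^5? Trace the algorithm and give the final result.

Computing 3^5 by squaring (build up from 3^1; each line after the first costs one multiplication):

3^1 = 3
3^2 = (3^1)^2 = 3^2 = 9
3^4 = (3^2)^2 = 9^2 = 81
3^5 = 3 * 3^4 = 3 * 81 = 243

Result: 243
Multiplications needed: 3 (3 lines after 3^1)

3^5 = 243. Using exponentiation by squaring, this requires 3 multiplications. The key idea: if the exponent is even, square the half-power; if odd, multiply by the base once.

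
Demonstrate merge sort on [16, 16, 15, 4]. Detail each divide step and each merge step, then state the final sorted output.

Merge sort trace:

Split: [16, 16, 15, 4] -> [16, 16] and [15, 4]
  Split: [16, 16] -> [16] and [16]
  Merge: [16] + [16] -> [16, 16]
  Split: [15, 4] -> [15] and [4]
  Merge: [15] + [4] -> [4, 15]
Merge: [16, 16] + [4, 15] -> [4, 15, 16, 16]

Final sorted array: [4, 15, 16, 16]

The merge sort proceeds by recursively splitting the array and merging sorted halves.
After all merges, the sorted array is [4, 15, 16, 16].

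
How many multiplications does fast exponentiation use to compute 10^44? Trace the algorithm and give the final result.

Computing 10^44 by squaring (build up from 10^1; each line after the first costs one multiplication):

10^1 = 10
10^2 = (10^1)^2 = 10^2 = 100
10^4 = (10^2)^2 = 100^2 = 10000
10^5 = 10 * 10^4 = 10 * 10000 = 100000
10^10 = (10^5)^2 = 100000^2 = 10000000000
10^11 = 10 * 10^10 = 10 * 10000000000 = 100000000000
10^22 = (10^11)^2 = 100000000000^2 = 10000000000000000000000
10^44 = (10^22)^2 = 10000000000000000000000^2 = 100000000000000000000000000000000000000000000

Result: 100000000000000000000000000000000000000000000
Multiplications needed: 7 (7 lines after 10^1)

10^44 = 100000000000000000000000000000000000000000000. Using exponentiation by squaring, this requires 7 multiplications. The key idea: if the exponent is even, square the half-power; if odd, multiply by the base once.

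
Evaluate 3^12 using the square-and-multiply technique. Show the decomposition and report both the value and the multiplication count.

Computing 3^12 by squaring (build up from 3^1; each line after the first costs one multiplication):

3^1 = 3
3^2 = (3^1)^2 = 3^2 = 9
3^3 = 3 * 3^2 = 3 * 9 = 27
3^6 = (3^3)^2 = 27^2 = 729
3^12 = (3^6)^2 = 729^2 = 531441

Result: 531441
Multiplications needed: 4 (4 lines after 3^1)

3^12 = 531441. Using exponentiation by squaring, this requires 4 multiplications. The key idea: if the exponent is even, square the half-power; if odd, multiply by the base once.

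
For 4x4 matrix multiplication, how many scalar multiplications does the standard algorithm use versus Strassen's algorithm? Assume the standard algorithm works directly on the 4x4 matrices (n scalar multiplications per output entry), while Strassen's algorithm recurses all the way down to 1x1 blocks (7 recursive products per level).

Matrix multiplication for 4x4 matrices:

Standard algorithm: 4^3 = 64 multiplications
Strassen's algorithm: 7^(log2(4)) = 7^2 = 49 multiplications
Savings: 64 - 49 = 15 multiplications

Standard: 64 multiplications (4^3). Strassen: 49 multiplications (7^2). Strassen reduces 8 recursive multiplications to 7 at each level.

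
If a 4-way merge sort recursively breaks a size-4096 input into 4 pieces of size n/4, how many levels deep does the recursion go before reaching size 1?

For divide and conquer with division factor 4:

Problem sizes at each level:
Level 0: 4096
Level 1: 1024
Level 2: 256
Level 3: 64
Level 4: 16
Level 5: 4
Level 6: 1

The root is level 0 and the size-1 base case is level 6 (the tree spans levels 0 through 6, i.e. 7 levels counting the root), so the depth is the number of divisions: log_4(4096) = 6

The recursion tree depth is log_4(4096) = 6. At each level, the problem size is divided by 4, so it takes 6 divisions to reduce to a base case of size 1. The algorithm makes 4 recursive calls at each level.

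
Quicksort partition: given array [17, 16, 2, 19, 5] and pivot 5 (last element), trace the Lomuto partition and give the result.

Lomuto partition with pivot = 5:

Initial array: [17, 16, 2, 19, 5]

arr[0]=17 > 5: no swap
arr[1]=16 > 5: no swap
arr[2]=2 <= 5: swap with position 0, array becomes [2, 16, 17, 19, 5]
arr[3]=19 > 5: no swap

Place pivot at position 1: [2, 5, 17, 19, 16]
Pivot position: 1

After partitioning with pivot 5, the array becomes [2, 5, 17, 19, 16]. The pivot is placed at index 1. All elements to the left of the pivot are <= 5, and all elements to the right are > 5.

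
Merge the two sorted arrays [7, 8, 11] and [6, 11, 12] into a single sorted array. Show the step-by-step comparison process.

Merging process:

Compare 7 vs 6: take 6 from right. Merged: [6]
Compare 7 vs 11: take 7 from left. Merged: [6, 7]
Compare 8 vs 11: take 8 from left. Merged: [6, 7, 8]
Compare 11 vs 11: take 11 from left. Merged: [6, 7, 8, 11]
Append remaining from right: [11, 12]. Merged: [6, 7, 8, 11, 11, 12]

Final merged array: [6, 7, 8, 11, 11, 12]
Total comparisons: 4

The merged array is [6, 7, 8, 11, 11, 12], requiring 4 comparisons. The merge step runs in O(n) time where n is the total number of elements.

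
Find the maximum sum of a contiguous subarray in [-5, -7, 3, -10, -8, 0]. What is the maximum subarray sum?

Using Kadane's algorithm on [-5, -7, 3, -10, -8, 0]:

Scanning through the array:
Position 1 (value -7): max_ending_here = -7, max_so_far = -5
Position 2 (value 3): max_ending_here = 3, max_so_far = 3
Position 3 (value -10): max_ending_here = -7, max_so_far = 3
Position 4 (value -8): max_ending_here = -8, max_so_far = 3
Position 5 (value 0): max_ending_here = 0, max_so_far = 3

Maximum subarray: [3]
Maximum sum: 3

The maximum subarray is [3] with sum 3. This subarray runs from index 2 to index 2.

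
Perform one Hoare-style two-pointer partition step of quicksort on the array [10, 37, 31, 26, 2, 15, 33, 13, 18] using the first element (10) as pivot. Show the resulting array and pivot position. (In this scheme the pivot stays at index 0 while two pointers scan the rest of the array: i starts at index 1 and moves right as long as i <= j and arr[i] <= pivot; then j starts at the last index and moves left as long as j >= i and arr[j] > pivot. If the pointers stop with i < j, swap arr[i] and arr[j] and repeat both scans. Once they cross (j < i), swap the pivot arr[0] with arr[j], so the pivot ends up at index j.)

Hoare-style two-pointer partition with pivot = 10:

Initial array: [10, 37, 31, 26, 2, 15, 33, 13, 18]

Pointers start at i = 1, j = 8.
i stops at index 1 (arr[1]=37 > 10), j stops at index 4 (arr[4]=2 <= 10): swap arr[1] and arr[4], array becomes [10, 2, 31, 26, 37, 15, 33, 13, 18]
i ends at 2, j ends at 1: the pointers have crossed (j < i), so scanning stops.

Swap pivot arr[0] with arr[1] to place pivot at position 1: [2, 10, 31, 26, 37, 15, 33, 13, 18]
Pivot position: 1

After partitioning with pivot 10, the array becomes [2, 10, 31, 26, 37, 15, 33, 13, 18]. The pivot is placed at index 1. All elements to the left of the pivot are <= 10, and all elements to the right are > 10.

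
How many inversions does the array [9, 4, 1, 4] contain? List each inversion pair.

Finding inversions in [9, 4, 1, 4]:

(0, 1): arr[0]=9 > arr[1]=4
(0, 2): arr[0]=9 > arr[2]=1
(0, 3): arr[0]=9 > arr[3]=4
(1, 2): arr[1]=4 > arr[2]=1

Total inversions: 4

The array has 4 inversion(s): (0,1), (0,2), (0,3), (1,2). Each pair (i,j) satisfies i < j and arr[i] > arr[j].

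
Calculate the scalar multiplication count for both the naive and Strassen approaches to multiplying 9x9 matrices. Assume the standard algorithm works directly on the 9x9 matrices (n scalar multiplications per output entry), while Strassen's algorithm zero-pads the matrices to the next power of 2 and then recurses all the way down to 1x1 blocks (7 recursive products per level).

Matrix multiplication for 9x9 matrices:

Strassen's algorithm requires power-of-2 dimensions. Pad 9x9 to 16x16 (next power of 2).

Standard algorithm: 9^3 = 729 multiplications
Strassen's algorithm: 7^(log2(16)) = 7^4 = 2401 multiplications
Difference: 729 - 2401 = -1672 (Strassen uses MORE here due to padding overhead — for small or just-over-power-of-2 n, padding can outweigh the per-level savings)

Standard: 729 multiplications (9^3). Strassen: 2401 multiplications (7^4, after padding to 16x16). Strassen reduces 8 recursive multiplications to 7 at each level.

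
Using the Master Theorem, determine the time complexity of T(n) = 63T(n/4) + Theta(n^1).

Master Theorem for T(n) = 63T(n/4) + O(n^1):

a = 63, b = 4, c = 1
log_b(a) = log_4(63) = 2.9886

Case 1: c = 1 < log_4(63) = 2.9886
T(n) = O(n^(log_4 63))

For T(n) = 63T(n/4) + O(n^1): log_4(63) = 2.9886. This is Case 1 of the Master Theorem (c < log_b(a), work dominated by leaves), giving O(n^(log_4 63)).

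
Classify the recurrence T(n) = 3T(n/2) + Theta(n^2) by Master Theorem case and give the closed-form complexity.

Master Theorem for T(n) = 3T(n/2) + O(n^2):

a = 3, b = 2, c = 2
log_b(a) = log_2(3) = 1.5850

Case 3: c = 2 > log_2(3) = 1.5850
T(n) = O(n^2) = O(n^2)

For T(n) = 3T(n/2) + O(n^2): log_2(3) = 1.5850. This is Case 3 of the Master Theorem (c > log_b(a), work dominated by root), giving O(n^2).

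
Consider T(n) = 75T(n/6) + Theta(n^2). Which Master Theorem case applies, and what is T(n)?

Master Theorem for T(n) = 75T(n/6) + O(n^2):

a = 75, b = 6, c = 2
log_b(a) = log_6(75) = 2.4096

Case 1: c = 2 < log_6(75) = 2.4096
T(n) = O(n^(log_6 75))

For T(n) = 75T(n/6) + O(n^2): log_6(75) = 2.4096. This is Case 1 of the Master Theorem (c < log_b(a), work dominated by leaves), giving O(n^(log_6 75)).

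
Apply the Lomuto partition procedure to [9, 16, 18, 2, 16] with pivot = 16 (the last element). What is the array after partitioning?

Lomuto partition with pivot = 16:

Initial array: [9, 16, 18, 2, 16]

arr[0]=9 <= 16: swap with position 0, array becomes [9, 16, 18, 2, 16]
arr[1]=16 <= 16: swap with position 1, array becomes [9, 16, 18, 2, 16]
arr[2]=18 > 16: no swap
arr[3]=2 <= 16: swap with position 2, array becomes [9, 16, 2, 18, 16]

Place pivot at position 3: [9, 16, 2, 16, 18]
Pivot position: 3

After partitioning with pivot 16, the array becomes [9, 16, 2, 16, 18]. The pivot is placed at index 3. All elements to the left of the pivot are <= 16, and all elements to the right are > 16.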